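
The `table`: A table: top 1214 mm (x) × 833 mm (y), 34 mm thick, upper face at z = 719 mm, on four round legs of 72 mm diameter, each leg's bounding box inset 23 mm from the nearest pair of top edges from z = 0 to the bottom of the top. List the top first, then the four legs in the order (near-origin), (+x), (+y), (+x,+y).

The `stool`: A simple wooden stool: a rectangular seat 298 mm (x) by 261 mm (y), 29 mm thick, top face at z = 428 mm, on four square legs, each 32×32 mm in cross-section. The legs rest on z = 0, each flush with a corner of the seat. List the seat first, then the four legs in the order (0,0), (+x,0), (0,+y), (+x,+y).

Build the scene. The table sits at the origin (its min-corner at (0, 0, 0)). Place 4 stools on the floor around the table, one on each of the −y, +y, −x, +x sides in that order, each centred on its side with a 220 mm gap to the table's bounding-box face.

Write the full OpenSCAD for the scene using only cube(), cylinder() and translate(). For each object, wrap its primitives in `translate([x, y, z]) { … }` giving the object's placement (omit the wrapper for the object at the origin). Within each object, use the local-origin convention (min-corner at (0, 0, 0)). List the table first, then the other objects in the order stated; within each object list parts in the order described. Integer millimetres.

translate([0, 0, 685]) cube([1214, 833, 34]);
translate([59, 59, 0]) cylinder(h = 685, r = 36);
translate([1155, 59, 0]) cylinder(h = 685, r = 36);
translate([59, 774, 0]) cylinder(h = 685, r = 36);
translate([1155, 774, 0]) cylinder(h = 685, r = 36);
translate([458, -481, 0]) {
  translate([0, 0, 399]) cube([298, 261, 29]);
  cube([32, 32, 399]);
  translate([266, 0, 0]) cube([32, 32, 399]);
  translate([0, 229, 0]) cube([32, 32, 399]);
  translate([266, 229, 0]) cube([32, 32, 399]);
}
translate([458, 1053, 0]) {
  translate([0, 0, 399]) cube([298, 261, 29]);
  cube([32, 32, 399]);
  translate([266, 0, 0]) cube([32, 32, 399]);
  translate([0, 229, 0]) cube([32, 32, 399]);
  translate([266, 229, 0]) cube([32, 32, 399]);
}
translate([-518, 286, 0]) {
  translate([0, 0, 399]) cube([298, 261, 29]);
  cube([32, 32, 399]);
  translate([266, 0, 0]) cube([32, 32, 399]);
  translate([0, 229, 0]) cube([32, 32, 399]);
  translate([266, 229, 0]) cube([32, 32, 399]);
}
translate([1434, 286, 0]) {
  translate([0, 0, 399]) cube([298, 261, 29]);
  cube([32, 32, 399]);
  translate([266, 0, 0]) cube([32, 32, 399]);
  translate([0, 229, 0]) cube([32, 32, 399]);
  translate([266, 229, 0]) cube([32, 32, 399]);
}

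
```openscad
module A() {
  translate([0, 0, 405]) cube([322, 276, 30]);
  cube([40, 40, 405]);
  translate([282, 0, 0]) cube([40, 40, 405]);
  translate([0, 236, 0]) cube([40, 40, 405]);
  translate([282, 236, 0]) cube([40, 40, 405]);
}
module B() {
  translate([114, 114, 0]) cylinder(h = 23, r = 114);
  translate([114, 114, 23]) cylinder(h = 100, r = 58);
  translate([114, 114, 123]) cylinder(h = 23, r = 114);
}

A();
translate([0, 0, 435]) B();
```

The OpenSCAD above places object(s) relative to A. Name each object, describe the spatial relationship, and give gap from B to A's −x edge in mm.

A is a stool. B is a spool. The spool is on top of the stool. The gap from the spool to the stool's −x edge is 0 mm.

The spool's min-x is at 0; the stool's min-x is 0; gap = 0 mm.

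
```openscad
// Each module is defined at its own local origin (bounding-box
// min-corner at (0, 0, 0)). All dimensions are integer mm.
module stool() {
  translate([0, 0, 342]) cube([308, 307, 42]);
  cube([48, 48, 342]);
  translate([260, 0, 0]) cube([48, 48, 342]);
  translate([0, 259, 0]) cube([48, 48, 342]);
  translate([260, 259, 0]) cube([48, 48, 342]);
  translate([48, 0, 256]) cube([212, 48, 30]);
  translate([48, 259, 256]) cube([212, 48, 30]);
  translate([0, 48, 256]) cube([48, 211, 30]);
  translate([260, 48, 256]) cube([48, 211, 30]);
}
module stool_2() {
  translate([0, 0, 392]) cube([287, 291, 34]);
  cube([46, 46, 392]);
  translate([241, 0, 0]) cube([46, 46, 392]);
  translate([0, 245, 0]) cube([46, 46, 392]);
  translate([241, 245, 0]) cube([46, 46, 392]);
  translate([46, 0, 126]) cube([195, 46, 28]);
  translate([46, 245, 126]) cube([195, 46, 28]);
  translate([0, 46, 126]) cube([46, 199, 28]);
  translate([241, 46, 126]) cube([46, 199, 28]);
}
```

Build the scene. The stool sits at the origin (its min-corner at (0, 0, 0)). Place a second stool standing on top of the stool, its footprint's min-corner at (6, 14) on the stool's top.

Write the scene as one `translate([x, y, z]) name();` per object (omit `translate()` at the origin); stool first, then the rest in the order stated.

stool();
translate([6, 14, 384]) stool_2();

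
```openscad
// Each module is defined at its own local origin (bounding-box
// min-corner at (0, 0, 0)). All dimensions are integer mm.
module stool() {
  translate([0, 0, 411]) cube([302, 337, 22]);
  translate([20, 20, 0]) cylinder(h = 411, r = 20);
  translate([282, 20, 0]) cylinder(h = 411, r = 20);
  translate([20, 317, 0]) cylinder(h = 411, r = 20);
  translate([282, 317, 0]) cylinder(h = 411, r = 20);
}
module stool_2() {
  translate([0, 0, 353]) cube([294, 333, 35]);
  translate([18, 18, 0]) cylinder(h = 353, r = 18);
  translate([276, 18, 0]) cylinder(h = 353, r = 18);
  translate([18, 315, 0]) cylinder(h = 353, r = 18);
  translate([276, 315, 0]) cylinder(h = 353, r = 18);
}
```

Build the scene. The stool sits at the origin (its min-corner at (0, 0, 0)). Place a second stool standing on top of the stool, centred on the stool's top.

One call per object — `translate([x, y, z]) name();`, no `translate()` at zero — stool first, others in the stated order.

stool();
translate([4, 2, 433]) stool_2();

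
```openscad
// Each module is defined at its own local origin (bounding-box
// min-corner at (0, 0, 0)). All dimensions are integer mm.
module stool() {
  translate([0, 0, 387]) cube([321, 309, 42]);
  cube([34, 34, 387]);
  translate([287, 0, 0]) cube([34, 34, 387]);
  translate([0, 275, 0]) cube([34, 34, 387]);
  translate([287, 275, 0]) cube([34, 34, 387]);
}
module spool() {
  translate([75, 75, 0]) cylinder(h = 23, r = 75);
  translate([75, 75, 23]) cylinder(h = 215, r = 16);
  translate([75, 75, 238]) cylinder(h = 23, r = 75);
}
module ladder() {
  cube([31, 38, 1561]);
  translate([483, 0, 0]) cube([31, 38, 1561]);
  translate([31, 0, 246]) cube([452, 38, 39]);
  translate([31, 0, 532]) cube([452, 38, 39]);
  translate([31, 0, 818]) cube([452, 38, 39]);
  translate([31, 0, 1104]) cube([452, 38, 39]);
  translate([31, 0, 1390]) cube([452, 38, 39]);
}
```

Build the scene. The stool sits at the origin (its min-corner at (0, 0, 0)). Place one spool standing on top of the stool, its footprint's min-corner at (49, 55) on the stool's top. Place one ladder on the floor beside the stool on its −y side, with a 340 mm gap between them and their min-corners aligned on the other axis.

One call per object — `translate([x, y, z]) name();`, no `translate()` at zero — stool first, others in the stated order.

stool();
translate([49, 55, 429]) spool();
translate([0, -378, 0]) ladder();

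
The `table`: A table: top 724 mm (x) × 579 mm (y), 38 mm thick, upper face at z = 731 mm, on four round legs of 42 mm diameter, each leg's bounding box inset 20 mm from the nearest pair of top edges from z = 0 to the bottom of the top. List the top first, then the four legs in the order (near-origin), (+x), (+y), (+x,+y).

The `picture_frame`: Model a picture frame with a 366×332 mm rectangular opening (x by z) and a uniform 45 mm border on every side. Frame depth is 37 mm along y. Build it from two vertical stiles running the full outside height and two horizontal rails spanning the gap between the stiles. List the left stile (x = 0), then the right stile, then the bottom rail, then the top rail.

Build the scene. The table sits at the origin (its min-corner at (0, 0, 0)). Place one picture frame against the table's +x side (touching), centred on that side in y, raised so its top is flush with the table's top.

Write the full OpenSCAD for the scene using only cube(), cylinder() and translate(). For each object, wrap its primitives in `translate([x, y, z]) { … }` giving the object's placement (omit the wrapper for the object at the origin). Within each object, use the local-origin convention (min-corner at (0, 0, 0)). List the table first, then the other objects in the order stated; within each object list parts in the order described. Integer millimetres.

translate([0, 0, 693]) cube([724, 579, 38]);
translate([41, 41, 0]) cylinder(h = 693, r = 21);
translate([683, 41, 0]) cylinder(h = 693, r = 21);
translate([41, 538, 0]) cylinder(h = 693, r = 21);
translate([683, 538, 0]) cylinder(h = 693, r = 21);
translate([724, 271, 309]) {
  cube([45, 37, 422]);
  translate([411, 0, 0]) cube([45, 37, 422]);
  translate([45, 0, 0]) cube([366, 37, 45]);
  translate([45, 0, 377]) cube([366, 37, 45]);
}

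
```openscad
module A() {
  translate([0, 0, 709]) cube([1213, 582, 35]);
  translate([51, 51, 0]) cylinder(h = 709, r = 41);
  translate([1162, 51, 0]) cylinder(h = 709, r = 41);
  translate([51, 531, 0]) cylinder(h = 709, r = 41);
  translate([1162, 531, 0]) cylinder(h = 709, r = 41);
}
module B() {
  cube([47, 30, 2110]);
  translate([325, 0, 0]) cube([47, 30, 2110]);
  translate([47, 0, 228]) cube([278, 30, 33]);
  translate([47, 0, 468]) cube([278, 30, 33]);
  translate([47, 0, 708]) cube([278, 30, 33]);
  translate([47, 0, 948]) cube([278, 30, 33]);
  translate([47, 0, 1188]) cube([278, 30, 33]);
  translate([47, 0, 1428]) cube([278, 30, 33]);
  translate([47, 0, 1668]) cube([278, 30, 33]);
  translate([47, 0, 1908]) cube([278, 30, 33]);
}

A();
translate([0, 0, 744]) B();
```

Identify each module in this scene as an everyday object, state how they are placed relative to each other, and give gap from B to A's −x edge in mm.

The ladder's min-x is at 0; the table's min-x is 0; gap = 0 mm.

A is a table. B is a ladder. The ladder is on top of the table. The gap from the ladder to the table's −x edge is 0 mm.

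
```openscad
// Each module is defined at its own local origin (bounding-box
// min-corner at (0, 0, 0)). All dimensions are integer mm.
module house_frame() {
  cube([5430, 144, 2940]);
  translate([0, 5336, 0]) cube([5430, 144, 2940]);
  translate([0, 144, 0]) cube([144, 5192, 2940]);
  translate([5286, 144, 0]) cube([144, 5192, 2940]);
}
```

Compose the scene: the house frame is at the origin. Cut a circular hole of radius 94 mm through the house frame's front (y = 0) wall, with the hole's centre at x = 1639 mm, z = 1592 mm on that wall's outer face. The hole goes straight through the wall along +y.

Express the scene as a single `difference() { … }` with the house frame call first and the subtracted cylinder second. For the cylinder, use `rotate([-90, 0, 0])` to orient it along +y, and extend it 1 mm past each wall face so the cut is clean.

difference() {
  house_frame();
  translate([1639, -1, 1592]) rotate([-90, 0, 0]) cylinder(h = 146, r = 94);
}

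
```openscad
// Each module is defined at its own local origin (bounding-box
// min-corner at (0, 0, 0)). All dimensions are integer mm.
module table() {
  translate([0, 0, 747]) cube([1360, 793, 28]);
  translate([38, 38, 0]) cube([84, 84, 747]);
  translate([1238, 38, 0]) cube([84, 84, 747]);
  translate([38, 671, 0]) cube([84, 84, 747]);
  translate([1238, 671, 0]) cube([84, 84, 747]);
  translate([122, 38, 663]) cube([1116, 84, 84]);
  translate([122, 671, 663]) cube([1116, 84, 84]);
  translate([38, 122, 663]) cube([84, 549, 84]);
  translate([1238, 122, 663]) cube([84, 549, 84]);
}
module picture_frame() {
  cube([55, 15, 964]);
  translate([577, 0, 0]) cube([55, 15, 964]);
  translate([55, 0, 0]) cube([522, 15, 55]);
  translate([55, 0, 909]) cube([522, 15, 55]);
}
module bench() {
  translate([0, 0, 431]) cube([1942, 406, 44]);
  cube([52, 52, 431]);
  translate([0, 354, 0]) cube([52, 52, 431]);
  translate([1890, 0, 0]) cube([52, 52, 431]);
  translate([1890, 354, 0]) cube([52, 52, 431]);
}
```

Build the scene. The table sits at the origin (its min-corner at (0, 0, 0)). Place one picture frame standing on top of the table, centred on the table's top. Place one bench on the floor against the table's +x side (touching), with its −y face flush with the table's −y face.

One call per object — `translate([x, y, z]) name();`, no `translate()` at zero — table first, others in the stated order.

table();
translate([364, 389, 775]) picture_frame();
translate([1360, 0, 0]) bench();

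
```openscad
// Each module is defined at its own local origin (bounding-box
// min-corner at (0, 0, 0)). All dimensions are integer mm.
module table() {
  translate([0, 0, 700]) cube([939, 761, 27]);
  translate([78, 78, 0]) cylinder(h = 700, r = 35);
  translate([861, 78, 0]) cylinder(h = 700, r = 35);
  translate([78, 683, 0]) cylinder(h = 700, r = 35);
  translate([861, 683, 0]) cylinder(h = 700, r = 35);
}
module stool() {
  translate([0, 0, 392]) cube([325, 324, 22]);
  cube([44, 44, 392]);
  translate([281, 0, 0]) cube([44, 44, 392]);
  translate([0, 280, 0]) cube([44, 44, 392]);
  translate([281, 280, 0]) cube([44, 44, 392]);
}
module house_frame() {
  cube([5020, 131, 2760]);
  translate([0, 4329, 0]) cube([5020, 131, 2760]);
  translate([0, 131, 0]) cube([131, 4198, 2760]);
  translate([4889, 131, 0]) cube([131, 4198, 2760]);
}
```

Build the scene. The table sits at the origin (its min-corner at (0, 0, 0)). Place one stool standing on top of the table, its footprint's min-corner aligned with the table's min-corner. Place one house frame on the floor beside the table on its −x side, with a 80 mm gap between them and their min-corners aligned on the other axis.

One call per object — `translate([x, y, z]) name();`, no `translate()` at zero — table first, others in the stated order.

table();
translate([0, 0, 727]) stool();
translate([-5100, 0, 0]) house_frame();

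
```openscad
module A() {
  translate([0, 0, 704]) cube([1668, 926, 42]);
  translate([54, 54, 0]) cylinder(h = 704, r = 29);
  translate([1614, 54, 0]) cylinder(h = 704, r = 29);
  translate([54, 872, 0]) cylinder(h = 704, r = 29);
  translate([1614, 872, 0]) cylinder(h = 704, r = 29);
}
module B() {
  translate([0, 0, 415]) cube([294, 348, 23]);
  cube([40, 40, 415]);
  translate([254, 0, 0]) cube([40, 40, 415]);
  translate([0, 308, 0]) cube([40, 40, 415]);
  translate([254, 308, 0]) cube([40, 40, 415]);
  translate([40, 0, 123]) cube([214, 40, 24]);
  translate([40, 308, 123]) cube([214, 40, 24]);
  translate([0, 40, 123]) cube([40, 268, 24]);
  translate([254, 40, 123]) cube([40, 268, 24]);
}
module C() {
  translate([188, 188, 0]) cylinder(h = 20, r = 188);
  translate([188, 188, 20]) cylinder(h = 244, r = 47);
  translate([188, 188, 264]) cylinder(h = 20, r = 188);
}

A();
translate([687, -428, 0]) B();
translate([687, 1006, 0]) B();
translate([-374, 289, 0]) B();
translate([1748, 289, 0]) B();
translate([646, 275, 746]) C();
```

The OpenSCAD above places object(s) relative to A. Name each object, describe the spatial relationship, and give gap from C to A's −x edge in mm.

The spool's min-x is at 646; the table's min-x is 0; gap = 646 mm.

A is a table. B is a stool. C is a spool. Four stools sit around the table at the −y, +y, −x, +x sides. The spool is on top of the table, centred. The gap from the spool to the table's −x edge is 646 mm.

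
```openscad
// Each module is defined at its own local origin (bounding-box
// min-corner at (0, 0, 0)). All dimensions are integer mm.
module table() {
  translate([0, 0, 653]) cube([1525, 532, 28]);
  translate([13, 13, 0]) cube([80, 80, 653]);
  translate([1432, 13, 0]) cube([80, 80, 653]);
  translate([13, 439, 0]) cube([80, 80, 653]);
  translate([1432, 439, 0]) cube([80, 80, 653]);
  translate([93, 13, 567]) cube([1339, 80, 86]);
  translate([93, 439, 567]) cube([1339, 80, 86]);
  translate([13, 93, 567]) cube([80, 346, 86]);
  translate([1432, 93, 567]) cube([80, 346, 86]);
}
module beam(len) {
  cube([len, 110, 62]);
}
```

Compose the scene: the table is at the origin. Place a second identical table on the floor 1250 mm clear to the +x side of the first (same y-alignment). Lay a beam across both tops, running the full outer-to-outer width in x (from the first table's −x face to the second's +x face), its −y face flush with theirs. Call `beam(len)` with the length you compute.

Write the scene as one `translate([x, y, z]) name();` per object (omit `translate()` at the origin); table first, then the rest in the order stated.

table();
translate([2775, 0, 0]) table();
translate([0, 0, 681]) beam(4300);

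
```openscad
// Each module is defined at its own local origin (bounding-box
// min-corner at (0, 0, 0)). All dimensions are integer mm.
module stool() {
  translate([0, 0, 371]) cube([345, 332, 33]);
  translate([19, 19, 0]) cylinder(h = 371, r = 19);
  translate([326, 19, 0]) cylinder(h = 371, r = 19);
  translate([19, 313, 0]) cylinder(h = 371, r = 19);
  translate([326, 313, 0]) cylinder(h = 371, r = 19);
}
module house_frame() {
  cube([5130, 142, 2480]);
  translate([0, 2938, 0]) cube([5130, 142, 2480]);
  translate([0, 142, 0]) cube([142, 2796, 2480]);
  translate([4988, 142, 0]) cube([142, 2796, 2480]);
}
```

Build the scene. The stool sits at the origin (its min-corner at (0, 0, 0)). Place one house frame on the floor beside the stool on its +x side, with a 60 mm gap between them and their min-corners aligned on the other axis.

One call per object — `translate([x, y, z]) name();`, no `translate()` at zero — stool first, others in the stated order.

stool();
translate([405, 0, 0]) house_frame();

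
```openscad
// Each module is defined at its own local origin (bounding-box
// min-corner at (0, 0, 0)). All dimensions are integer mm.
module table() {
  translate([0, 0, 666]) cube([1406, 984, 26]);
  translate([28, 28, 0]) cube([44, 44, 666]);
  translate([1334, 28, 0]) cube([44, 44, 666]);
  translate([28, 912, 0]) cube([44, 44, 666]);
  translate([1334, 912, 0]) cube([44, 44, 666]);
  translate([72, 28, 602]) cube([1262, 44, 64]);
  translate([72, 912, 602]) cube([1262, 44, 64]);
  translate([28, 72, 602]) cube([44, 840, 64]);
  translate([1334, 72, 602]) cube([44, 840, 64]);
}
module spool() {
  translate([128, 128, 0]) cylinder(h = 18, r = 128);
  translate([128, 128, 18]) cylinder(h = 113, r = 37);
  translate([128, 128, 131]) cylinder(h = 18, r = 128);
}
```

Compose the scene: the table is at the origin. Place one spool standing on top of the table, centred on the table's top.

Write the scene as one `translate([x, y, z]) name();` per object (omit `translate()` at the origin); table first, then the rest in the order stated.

table();
translate([575, 364, 692]) spool();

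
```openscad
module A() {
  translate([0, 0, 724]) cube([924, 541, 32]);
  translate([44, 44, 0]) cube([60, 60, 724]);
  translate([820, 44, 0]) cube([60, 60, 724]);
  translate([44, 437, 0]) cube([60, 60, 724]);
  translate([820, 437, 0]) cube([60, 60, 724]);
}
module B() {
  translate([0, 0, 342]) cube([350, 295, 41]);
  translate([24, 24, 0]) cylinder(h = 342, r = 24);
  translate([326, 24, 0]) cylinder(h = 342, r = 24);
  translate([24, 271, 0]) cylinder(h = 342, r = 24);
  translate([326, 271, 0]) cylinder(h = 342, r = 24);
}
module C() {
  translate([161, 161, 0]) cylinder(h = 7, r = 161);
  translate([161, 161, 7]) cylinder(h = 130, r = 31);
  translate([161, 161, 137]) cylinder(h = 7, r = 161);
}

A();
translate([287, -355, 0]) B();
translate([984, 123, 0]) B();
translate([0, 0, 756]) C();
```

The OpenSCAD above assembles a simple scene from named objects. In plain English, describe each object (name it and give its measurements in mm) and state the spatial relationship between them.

A is a table: top 924 mm (x) × 541 mm (y), 32 mm thick, upper face at z = 756 mm, on four 60×60 mm square legs, each inset 44 mm from the nearest pair of top edges, running from z = 0 to the bottom of the top.

B is a four-legged stool. The seat is 350×295 mm, 41 mm thick, top at z = 383 mm. It stands on four round legs, each 48 mm in diameter, from z = 0 to the seat underside, each leg's axis is inset half a diameter from the nearest pair of seat edges (so the leg's bounding box is flush with the corner).

C is a spool: two coaxial disc flanges of radius 161 mm and thickness 7 mm, joined by a core cylinder of radius 31 mm and height 130 mm. The lower flange rests on z = 0 and the three cylinders share a vertical axis.

Two stools sit around the table at the −y, +x sides. The spool is on top of the table.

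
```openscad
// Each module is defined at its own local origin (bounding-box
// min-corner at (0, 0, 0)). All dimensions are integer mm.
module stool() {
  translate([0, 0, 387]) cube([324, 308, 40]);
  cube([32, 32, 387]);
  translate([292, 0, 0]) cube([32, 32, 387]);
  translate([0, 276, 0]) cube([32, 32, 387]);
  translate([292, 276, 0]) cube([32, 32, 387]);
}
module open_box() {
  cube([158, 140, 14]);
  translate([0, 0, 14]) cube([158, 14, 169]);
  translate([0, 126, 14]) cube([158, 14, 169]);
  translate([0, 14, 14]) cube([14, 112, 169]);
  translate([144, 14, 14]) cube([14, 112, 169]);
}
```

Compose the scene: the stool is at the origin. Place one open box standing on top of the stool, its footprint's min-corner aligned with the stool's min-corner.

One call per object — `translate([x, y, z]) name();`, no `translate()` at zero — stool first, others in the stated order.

stool();
translate([0, 0, 427]) open_box();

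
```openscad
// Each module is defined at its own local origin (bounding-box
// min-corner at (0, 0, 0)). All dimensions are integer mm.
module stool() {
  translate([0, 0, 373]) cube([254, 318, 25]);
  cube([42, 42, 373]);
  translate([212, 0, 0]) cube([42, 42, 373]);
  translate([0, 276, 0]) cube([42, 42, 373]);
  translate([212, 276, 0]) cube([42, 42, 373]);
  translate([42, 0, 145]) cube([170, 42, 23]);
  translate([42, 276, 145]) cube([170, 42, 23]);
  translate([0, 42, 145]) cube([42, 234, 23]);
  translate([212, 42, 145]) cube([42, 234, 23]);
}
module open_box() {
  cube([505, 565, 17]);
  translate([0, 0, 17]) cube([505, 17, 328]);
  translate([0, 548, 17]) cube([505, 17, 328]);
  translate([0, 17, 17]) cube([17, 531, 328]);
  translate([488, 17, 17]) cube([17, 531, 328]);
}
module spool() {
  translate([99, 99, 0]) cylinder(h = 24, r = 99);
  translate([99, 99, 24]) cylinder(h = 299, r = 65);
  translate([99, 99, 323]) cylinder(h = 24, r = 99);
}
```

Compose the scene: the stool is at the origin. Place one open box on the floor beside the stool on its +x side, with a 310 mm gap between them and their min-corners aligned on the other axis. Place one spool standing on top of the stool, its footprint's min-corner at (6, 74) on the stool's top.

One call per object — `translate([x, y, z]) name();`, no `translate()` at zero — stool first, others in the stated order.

stool();
translate([564, 0, 0]) open_box();
translate([6, 74, 398]) spool();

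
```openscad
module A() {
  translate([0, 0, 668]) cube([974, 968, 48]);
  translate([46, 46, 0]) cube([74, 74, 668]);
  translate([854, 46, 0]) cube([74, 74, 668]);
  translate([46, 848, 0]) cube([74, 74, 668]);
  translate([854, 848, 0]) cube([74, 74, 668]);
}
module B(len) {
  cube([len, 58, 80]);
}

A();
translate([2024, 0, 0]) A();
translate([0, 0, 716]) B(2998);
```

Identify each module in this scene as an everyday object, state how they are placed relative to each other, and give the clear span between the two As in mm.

A is a table. B is a beam. A beam spans the tops of two tables. The clear span between the two tables is 1050 mm.

Second table starts at x = 2024; first ends at x = 974; clear span = 2024 − 974 = 1050 mm.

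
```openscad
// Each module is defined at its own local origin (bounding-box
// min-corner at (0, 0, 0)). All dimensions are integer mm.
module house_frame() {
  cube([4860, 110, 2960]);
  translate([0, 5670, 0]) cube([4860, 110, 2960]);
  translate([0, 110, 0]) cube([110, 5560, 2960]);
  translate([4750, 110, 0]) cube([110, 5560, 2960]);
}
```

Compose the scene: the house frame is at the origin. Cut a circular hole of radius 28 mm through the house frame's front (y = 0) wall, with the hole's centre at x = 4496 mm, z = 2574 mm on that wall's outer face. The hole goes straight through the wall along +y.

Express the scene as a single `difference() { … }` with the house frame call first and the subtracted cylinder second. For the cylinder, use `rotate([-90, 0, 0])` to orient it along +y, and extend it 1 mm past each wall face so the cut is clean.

difference() {
  house_frame();
  translate([4496, -1, 2574]) rotate([-90, 0, 0]) cylinder(h = 112, r = 28);
}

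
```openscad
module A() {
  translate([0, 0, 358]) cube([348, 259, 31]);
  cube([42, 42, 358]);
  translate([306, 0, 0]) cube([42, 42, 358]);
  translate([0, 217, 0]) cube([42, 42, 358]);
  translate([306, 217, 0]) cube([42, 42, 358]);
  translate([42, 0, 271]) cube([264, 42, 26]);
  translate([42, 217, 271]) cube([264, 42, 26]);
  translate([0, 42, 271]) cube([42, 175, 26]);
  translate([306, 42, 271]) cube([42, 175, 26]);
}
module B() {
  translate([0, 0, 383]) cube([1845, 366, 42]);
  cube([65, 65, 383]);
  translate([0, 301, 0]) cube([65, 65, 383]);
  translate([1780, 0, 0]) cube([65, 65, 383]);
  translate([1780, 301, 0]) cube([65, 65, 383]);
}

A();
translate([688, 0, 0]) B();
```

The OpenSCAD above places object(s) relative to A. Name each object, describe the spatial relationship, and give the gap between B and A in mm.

The bench's nearest face is 340 mm from the stool's +x face.

A is a stool. B is a bench. The bench is on the floor beside the stool on its +x side. The gap between the bench and the stool is 340 mm.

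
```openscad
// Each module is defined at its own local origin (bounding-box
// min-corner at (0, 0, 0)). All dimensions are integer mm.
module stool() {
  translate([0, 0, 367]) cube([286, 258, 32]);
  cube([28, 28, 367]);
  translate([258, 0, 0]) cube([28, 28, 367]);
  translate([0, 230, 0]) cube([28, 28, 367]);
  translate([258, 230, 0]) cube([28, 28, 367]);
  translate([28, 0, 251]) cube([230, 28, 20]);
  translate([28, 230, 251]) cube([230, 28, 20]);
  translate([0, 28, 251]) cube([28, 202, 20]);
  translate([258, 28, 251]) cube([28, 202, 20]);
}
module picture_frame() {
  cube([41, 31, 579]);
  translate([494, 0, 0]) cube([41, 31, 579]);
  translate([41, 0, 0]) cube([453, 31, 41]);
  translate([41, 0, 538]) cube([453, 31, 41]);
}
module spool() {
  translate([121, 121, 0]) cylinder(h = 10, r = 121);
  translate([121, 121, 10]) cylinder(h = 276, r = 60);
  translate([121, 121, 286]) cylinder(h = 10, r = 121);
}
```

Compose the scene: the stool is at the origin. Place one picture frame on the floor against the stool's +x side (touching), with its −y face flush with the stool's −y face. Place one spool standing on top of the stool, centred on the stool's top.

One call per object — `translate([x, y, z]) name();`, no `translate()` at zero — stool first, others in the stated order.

stool();
translate([286, 0, 0]) picture_frame();
translate([22, 8, 399]) spool();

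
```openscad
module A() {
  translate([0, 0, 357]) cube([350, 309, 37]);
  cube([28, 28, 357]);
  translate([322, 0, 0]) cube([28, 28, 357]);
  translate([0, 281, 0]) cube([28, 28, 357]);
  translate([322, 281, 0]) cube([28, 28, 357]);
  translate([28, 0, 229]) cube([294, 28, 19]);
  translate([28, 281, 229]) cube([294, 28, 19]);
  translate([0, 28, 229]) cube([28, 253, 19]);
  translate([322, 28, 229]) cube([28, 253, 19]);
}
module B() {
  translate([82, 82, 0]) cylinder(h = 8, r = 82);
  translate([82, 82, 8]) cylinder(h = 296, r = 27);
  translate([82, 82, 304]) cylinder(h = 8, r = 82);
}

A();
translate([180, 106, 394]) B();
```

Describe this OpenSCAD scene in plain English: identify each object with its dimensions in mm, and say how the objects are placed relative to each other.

A is a four-legged stool. The seat is a 350×309×37 mm slab whose top surface is at z = 394 mm; four square legs, each 28×28 mm in cross-section, run from the floor (z = 0) to the underside of the seat, each flush with a corner of the seat. Four stretchers, 28 mm wide and 19 mm tall, connect adjacent legs with their undersides at z = 229 mm, each running between the inner faces of the legs it joins and aligned with the legs' outer faces on the other axis.

B is a spool: two coaxial disc flanges of radius 82 mm and thickness 8 mm, joined by a core cylinder of radius 27 mm and height 296 mm. The lower flange rests on z = 0 and the three cylinders share a vertical axis.

The spool is on top of the stool.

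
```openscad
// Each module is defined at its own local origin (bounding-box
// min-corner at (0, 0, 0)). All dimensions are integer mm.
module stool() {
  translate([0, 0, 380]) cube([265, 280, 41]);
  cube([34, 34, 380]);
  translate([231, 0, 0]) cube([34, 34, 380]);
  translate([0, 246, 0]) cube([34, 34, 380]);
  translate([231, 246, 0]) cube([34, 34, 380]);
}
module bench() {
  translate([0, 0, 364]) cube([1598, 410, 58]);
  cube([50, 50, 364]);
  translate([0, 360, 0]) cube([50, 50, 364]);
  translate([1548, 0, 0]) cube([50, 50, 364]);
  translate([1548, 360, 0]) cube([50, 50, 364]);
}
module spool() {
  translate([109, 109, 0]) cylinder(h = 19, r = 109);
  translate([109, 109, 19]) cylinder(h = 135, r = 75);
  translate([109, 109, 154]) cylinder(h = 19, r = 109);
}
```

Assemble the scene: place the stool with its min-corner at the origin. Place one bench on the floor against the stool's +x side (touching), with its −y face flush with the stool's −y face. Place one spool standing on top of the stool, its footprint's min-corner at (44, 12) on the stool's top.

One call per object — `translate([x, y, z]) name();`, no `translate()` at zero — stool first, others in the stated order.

stool();
translate([265, 0, 0]) bench();
translate([44, 12, 421]) spool();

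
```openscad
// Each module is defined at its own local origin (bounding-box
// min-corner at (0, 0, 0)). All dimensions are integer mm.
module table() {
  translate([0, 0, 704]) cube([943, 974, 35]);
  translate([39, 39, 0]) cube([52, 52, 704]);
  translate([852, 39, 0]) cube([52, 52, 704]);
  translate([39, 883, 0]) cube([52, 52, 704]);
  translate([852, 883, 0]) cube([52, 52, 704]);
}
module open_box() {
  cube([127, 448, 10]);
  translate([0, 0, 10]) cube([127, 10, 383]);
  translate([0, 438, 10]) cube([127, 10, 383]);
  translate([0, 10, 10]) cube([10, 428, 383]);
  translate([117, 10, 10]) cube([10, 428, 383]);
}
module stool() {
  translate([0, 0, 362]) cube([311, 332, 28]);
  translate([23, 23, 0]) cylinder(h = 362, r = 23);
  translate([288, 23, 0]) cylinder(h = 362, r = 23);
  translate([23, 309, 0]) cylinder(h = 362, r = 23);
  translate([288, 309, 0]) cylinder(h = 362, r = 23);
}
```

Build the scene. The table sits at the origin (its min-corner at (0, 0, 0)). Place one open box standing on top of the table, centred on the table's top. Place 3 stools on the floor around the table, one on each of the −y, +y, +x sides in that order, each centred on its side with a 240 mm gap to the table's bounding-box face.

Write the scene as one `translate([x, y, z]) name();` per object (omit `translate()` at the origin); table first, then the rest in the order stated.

table();
translate([408, 263, 739]) open_box();
translate([316, -572, 0]) stool();
translate([316, 1214, 0]) stool();
translate([1183, 321, 0]) stool();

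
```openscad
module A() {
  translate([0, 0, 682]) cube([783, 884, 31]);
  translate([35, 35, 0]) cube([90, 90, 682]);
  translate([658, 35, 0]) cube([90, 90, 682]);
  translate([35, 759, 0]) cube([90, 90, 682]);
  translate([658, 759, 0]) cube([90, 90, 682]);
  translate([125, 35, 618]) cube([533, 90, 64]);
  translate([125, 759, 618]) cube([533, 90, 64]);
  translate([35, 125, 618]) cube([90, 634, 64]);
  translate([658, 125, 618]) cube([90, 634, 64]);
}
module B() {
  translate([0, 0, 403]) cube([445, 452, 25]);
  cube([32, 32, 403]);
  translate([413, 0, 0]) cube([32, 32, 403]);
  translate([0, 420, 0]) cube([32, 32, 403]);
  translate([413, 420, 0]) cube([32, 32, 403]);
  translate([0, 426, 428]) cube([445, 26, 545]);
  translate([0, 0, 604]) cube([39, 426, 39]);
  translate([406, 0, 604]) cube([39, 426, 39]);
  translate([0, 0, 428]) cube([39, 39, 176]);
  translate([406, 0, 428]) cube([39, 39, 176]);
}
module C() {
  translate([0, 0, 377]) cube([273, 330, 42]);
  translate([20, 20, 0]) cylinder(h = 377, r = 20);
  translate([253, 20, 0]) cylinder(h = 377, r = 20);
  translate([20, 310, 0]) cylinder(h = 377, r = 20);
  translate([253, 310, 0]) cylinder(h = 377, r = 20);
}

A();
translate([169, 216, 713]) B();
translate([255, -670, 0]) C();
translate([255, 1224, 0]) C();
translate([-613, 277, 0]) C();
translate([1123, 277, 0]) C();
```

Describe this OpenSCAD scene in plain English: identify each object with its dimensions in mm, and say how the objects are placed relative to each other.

A is a table: top 783 mm (x) × 884 mm (y), 31 mm thick, upper face at z = 713 mm, on four 90×90 mm square legs, each inset 35 mm from the nearest pair of top edges, running from z = 0 to the bottom of the top. Four apron rails, 90 mm thick and 64 mm tall, run between adjacent legs with their top edges flush with the underside of the top and their outer faces flush with the legs' outer faces.

B is a chair. The seat is a 445×452×25 mm slab with its top at z = 428 mm, on four 32×32 mm corner legs (flush with the seat edges, standing on z = 0). A flat backrest 26 mm thick, 545 mm tall, spans the full seat width and rises from the seat top along its +y edge, rear face flush with the rear of the seat. Two armrests of 39×39 mm section run along each side from the seat's front edge to the front of the backrest, top faces 215 mm above the seat top and outer faces flush with the seat's x-edges; a 39×39 mm post under the front of each armrest stands on the seat at the front corner.

C is a simple wooden stool: a rectangular seat 273 mm (x) by 330 mm (y), 42 mm thick, top face at z = 419 mm, on four round legs, each 40 mm in diameter. The legs rest on z = 0, each leg's axis is inset half a diameter from the nearest pair of seat edges (so the leg's bounding box is flush with the corner).

The chair is on top of the table, centred. Four stools sit around the table at the −y, +y, −x, +x sides.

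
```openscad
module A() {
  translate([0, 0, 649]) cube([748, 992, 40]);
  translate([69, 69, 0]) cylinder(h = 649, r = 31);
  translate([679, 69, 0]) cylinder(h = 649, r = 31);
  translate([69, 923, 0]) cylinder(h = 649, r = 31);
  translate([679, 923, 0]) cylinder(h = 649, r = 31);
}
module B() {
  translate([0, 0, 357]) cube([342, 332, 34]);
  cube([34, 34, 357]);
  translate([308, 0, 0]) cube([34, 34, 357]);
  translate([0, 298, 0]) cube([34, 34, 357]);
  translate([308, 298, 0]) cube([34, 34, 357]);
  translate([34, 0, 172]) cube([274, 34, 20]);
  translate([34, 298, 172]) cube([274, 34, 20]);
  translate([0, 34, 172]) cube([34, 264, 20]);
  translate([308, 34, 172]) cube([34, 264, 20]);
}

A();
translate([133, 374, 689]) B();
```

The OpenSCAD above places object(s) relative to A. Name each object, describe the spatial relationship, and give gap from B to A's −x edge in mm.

A is a table. B is a stool. The stool is on top of the table. The gap from the stool to the table's −x edge is 133 mm.

The stool's min-x is at 133; the table's min-x is 0; gap = 133 mm.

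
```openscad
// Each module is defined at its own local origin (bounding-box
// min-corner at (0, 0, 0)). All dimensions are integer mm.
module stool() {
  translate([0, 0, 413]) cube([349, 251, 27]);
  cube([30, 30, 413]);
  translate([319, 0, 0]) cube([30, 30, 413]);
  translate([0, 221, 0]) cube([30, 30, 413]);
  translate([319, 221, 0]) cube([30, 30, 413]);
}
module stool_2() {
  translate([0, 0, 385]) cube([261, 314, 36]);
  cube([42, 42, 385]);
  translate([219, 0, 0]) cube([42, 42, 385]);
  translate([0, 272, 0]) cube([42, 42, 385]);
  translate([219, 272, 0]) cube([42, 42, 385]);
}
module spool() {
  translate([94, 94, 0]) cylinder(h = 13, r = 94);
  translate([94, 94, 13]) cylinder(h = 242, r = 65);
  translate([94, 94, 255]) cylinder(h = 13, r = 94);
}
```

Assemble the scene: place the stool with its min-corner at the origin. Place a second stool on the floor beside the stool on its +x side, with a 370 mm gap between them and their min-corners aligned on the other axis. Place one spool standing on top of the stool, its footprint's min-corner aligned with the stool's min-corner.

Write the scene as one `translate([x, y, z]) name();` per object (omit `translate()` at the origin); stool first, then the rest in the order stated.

stool();
translate([719, 0, 0]) stool_2();
translate([0, 0, 440]) spool();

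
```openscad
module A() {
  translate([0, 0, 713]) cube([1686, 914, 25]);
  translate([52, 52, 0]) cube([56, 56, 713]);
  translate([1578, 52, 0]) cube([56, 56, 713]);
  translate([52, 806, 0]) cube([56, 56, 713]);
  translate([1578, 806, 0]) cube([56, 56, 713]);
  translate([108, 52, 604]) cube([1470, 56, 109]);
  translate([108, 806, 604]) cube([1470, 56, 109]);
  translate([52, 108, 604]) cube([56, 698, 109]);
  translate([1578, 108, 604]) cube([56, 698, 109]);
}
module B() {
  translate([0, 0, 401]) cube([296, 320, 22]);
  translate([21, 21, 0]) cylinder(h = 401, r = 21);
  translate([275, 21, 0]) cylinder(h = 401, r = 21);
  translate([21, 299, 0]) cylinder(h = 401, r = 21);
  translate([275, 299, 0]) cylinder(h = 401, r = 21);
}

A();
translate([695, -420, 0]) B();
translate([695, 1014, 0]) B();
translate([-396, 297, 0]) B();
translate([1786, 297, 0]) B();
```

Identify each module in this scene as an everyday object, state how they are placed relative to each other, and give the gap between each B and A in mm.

A is a table. B is a stool. Four stools sit around the table at the −y, +y, −x, +x sides. The gap between each stool and the table is 100 mm.

Each stool's nearest face is 100 mm from the table's bounding box.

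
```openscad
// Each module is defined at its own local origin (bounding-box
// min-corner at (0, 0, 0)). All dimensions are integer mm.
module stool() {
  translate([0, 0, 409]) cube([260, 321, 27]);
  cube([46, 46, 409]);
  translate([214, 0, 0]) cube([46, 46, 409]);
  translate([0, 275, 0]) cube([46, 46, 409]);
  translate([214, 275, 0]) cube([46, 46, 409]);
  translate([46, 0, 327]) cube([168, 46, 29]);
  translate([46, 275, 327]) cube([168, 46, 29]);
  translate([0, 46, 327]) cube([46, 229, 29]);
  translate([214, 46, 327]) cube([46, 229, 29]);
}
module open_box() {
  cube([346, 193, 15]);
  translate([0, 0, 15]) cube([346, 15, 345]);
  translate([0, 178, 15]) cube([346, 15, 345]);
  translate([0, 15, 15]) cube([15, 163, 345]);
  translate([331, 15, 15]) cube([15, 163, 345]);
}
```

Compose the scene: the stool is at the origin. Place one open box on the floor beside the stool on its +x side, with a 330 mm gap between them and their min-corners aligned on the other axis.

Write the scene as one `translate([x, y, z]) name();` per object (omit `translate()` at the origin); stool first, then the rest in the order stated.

stool();
translate([590, 0, 0]) open_box();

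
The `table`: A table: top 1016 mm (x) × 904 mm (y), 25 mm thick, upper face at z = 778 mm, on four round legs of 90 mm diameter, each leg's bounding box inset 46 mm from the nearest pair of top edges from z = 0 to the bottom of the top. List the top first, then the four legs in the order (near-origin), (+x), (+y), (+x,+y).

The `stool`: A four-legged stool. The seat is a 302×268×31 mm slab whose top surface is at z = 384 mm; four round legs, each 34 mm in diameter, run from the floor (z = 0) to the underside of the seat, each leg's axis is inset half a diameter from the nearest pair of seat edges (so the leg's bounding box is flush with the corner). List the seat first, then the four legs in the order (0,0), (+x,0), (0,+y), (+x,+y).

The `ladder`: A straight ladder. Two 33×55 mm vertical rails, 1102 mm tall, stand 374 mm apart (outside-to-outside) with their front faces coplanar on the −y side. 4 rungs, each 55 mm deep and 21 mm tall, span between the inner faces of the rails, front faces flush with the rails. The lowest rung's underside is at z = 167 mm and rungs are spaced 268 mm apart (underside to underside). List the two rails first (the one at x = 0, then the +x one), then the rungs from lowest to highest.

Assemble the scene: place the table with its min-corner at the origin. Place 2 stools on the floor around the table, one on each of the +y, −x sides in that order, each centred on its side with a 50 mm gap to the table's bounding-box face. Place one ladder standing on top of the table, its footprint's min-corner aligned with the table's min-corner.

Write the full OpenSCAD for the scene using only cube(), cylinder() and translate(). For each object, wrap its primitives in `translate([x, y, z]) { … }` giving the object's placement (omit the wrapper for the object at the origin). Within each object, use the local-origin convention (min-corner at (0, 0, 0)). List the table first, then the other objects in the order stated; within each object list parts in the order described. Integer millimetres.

translate([0, 0, 753]) cube([1016, 904, 25]);
translate([91, 91, 0]) cylinder(h = 753, r = 45);
translate([925, 91, 0]) cylinder(h = 753, r = 45);
translate([91, 813, 0]) cylinder(h = 753, r = 45);
translate([925, 813, 0]) cylinder(h = 753, r = 45);
translate([357, 954, 0]) {
  translate([0, 0, 353]) cube([302, 268, 31]);
  translate([17, 17, 0]) cylinder(h = 353, r = 17);
  translate([285, 17, 0]) cylinder(h = 353, r = 17);
  translate([17, 251, 0]) cylinder(h = 353, r = 17);
  translate([285, 251, 0]) cylinder(h = 353, r = 17);
}
translate([-352, 318, 0]) {
  translate([0, 0, 353]) cube([302, 268, 31]);
  translate([17, 17, 0]) cylinder(h = 353, r = 17);
  translate([285, 17, 0]) cylinder(h = 353, r = 17);
  translate([17, 251, 0]) cylinder(h = 353, r = 17);
  translate([285, 251, 0]) cylinder(h = 353, r = 17);
}
translate([0, 0, 778]) {
  cube([33, 55, 1102]);
  translate([341, 0, 0]) cube([33, 55, 1102]);
  translate([33, 0, 167]) cube([308, 55, 21]);
  translate([33, 0, 435]) cube([308, 55, 21]);
  translate([33, 0, 703]) cube([308, 55, 21]);
  translate([33, 0, 971]) cube([308, 55, 21]);
}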